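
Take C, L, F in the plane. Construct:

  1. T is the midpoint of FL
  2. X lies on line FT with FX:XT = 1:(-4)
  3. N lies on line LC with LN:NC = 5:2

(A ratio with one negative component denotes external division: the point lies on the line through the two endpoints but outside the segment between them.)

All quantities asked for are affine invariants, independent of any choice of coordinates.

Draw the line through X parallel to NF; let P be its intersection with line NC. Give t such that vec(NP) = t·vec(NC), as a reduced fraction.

Assign C = (0, 0), L = (1, 0), F = (0, 1) — the answer is frame-independent, so this choice is without loss of generality.
1. T is the midpoint of FL ⇒ T = (1/2, 1/2)
2. X lies on line FT with FX:XT = 1:(-4) ⇒ X = (-1/6, 7/6)
3. N lies on line LC with LN:NC = 5:2 ⇒ N = (2/7, 0)
through X parallel to NF: direction (-2/7, 1); meets NC at P = (1/6, 0)
P = N + t·(C−N) with t = 5/12

t = 5/12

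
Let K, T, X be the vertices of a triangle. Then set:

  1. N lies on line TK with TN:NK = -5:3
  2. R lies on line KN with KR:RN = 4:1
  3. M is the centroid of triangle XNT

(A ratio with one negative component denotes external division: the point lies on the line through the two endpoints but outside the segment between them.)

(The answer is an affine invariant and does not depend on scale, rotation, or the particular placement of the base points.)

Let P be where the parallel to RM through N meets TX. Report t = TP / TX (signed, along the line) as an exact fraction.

t = 25/41

Set K = (0, 0), T = (1, 0), X = (0, 1); any affine frame gives the same invariant.
1. N lies on line TK with TN:NK = -5:3 ⇒ N = (-3/2, 0)
2. R lies on line KN with KR:RN = 4:1 ⇒ R = (-6/5, 0)
3. M is the centroid of triangle XNT ⇒ M = (-1/6, 1/3)
through N parallel to RM: direction (31/30, 1/3); meets TX at P = (16/41, 25/41)
P = T + t·(X−T) with t = 25/41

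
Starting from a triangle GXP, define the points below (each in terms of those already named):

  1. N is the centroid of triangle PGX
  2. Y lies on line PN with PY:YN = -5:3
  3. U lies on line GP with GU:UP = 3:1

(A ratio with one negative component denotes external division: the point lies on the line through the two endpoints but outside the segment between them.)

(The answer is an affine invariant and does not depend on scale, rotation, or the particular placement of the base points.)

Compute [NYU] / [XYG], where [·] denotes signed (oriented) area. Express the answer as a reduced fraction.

[NYU]:[XYG] = 3/16

Set G = (0, 0), X = (1, 0), P = (0, 1); any affine frame gives the same invariant.
1. N is the centroid of triangle PGX ⇒ N = (1/3, 1/3)
2. Y lies on line PN with PY:YN = -5:3 ⇒ Y = (5/6, -2/3)
3. U lies on line GP with GU:UP = 3:1 ⇒ U = (0, 3/4)
2·[NYU] = -1/8, 2·[XYG] = -2/3
[NYU]:[XYG] = -1/8:-2/3 = 3/16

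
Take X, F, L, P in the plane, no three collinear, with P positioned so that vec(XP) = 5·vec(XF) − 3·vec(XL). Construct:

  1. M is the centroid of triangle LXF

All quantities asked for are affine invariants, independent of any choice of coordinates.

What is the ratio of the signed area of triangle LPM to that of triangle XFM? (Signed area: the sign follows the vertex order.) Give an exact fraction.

Work in coordinates with X = (0, 0), F = (1, 0), L = (0, 1), P = (5, -3).
1. M is the centroid of triangle LXF ⇒ M = (1/3, 1/3)
2·[LPM] = -2, 2·[XFM] = 1/3
[LPM]:[XFM] = -2:1/3 = -6

[LPM]:[XFM] = -6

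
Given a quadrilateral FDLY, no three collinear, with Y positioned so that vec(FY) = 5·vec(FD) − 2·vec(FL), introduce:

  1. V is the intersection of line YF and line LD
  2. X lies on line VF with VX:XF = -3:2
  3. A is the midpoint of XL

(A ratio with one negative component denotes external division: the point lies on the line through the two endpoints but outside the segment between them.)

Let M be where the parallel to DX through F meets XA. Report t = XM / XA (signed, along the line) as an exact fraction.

t = -8/9

Set F = (0, 0), D = (1, 0), L = (0, 1), Y = (5, -2); any affine frame gives the same invariant.
1. V is the intersection of line YF and line LD ⇒ V = (5/3, -2/3)
2. X lies on line VF with VX:XF = -3:2 ⇒ X = (-10/3, 4/3)
3. A is the midpoint of XL ⇒ A = (-5/3, 7/6)
through F parallel to DX: direction (-13/3, 4/3); meets XA at M = (-130/27, 40/27)
M = X + t·(A−X) with t = -8/9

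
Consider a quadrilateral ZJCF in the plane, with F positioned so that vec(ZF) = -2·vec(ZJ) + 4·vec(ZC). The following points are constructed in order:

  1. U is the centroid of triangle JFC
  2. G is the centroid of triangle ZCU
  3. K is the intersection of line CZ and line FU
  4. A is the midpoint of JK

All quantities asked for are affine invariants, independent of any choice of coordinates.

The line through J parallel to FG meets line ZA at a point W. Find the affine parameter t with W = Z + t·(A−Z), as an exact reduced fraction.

Set Z = (0, 0), J = (1, 0), C = (0, 1), F = (-2, 4); any affine frame gives the same invariant.
1. U is the centroid of triangle JFC ⇒ U = (-1/3, 5/3)
2. G is the centroid of triangle ZCU ⇒ G = (-1/9, 8/9)
3. K is the intersection of line CZ and line FU ⇒ K = (0, 6/5)
4. A is the midpoint of JK ⇒ A = (1/2, 3/5)
through J parallel to FG: direction (17/9, -28/9); meets ZA at W = (70/121, 84/121)
W = Z + t·(A−Z) with t = 140/121

t = 140/121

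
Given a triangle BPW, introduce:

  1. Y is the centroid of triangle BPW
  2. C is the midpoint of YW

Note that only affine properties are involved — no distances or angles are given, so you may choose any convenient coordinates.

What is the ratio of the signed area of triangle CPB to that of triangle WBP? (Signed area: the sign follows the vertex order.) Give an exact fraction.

[CPB]:[WBP] = -2/3

Assign B = (0, 0), P = (1, 0), W = (0, 1) — the answer is frame-independent, so this choice is without loss of generality.
1. Y is the centroid of triangle BPW ⇒ Y = (1/3, 1/3)
2. C is the midpoint of YW ⇒ C = (1/6, 2/3)
2·[CPB] = -2/3, 2·[WBP] = 1
[CPB]:[WBP] = -2/3:1 = -2/3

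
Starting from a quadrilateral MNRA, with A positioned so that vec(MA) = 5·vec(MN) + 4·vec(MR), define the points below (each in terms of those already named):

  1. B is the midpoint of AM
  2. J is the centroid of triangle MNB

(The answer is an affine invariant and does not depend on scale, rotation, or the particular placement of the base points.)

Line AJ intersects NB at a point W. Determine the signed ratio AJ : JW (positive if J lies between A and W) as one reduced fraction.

AJ:JW = -4

Work in coordinates with M = (0, 0), N = (1, 0), R = (0, 1), A = (5, 4).
1. B is the midpoint of AM ⇒ B = (5/2, 2)
2. J is the centroid of triangle MNB ⇒ J = (7/6, 2/3)
line AJ meets NB at W = (17/8, 3/2)
J = A + t·(W−A) with t = 4/3, so AJ:JW = 4/3:-1/3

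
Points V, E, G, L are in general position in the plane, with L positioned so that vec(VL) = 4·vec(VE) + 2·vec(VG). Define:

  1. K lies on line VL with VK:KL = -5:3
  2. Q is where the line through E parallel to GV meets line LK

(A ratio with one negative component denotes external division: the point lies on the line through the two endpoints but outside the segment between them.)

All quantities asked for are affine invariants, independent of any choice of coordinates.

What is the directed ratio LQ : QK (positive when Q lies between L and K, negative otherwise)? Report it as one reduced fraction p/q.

LQ:QK = -1/3

Set V = (0, 0), E = (1, 0), G = (0, 1), L = (4, 2); any affine frame gives the same invariant.
1. K lies on line VL with VK:KL = -5:3 ⇒ K = (10, 5)
2. Q is where the line through E parallel to GV meets line LK ⇒ Q = (1, 1/2)
Q = L + t·(K−L) with t = -1/2, so LQ:QK = t:(1−t) = -1/2:3/2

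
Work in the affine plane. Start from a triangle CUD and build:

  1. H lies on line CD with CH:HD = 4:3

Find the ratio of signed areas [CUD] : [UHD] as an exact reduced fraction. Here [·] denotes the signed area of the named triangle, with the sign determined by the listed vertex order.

[CUD]:[UHD] = -7/3

Set C = (0, 0), U = (1, 0), D = (0, 1); any affine frame gives the same invariant.
1. H lies on line CD with CH:HD = 4:3 ⇒ H = (0, 4/7)
2·[CUD] = 1, 2·[UHD] = -3/7
[CUD]:[UHD] = 1:-3/7 = -7/3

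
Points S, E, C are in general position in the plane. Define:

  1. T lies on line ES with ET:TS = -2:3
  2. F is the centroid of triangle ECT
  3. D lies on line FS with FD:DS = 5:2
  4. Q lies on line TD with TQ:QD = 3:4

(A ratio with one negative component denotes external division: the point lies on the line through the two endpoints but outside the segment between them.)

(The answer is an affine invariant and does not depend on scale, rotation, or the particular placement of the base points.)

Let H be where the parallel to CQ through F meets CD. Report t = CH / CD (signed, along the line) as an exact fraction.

t = -1/49

Choose coordinates S = (0, 0), E = (1, 0), C = (0, 1).
1. T lies on line ES with ET:TS = -2:3 ⇒ T = (3, 0)
2. F is the centroid of triangle ECT ⇒ F = (4/3, 1/3)
3. D lies on line FS with FD:DS = 5:2 ⇒ D = (8/21, 2/21)
4. Q lies on line TD with TQ:QD = 3:4 ⇒ Q = (92/49, 2/49)
through F parallel to CQ: direction (92/49, -47/49); meets CD at H = (-8/1029, 1048/1029)
H = C + t·(D−C) with t = -1/49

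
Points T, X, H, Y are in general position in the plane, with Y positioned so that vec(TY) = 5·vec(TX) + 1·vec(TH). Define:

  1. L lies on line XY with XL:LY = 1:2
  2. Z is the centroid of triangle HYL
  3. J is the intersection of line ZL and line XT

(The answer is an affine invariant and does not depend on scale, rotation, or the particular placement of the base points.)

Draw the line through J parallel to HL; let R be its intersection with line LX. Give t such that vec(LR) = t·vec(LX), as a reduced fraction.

t = 1/2

Choose coordinates T = (0, 0), X = (1, 0), H = (0, 1), Y = (5, 1).
1. L lies on line XY with XL:LY = 1:2 ⇒ L = (7/3, 1/3)
2. Z is the centroid of triangle HYL ⇒ Z = (22/9, 7/9)
3. J is the intersection of line ZL and line XT ⇒ J = (9/4, 0)
through J parallel to HL: direction (7/3, -2/3); meets LX at R = (5/3, 1/6)
R = L + t·(X−L) with t = 1/2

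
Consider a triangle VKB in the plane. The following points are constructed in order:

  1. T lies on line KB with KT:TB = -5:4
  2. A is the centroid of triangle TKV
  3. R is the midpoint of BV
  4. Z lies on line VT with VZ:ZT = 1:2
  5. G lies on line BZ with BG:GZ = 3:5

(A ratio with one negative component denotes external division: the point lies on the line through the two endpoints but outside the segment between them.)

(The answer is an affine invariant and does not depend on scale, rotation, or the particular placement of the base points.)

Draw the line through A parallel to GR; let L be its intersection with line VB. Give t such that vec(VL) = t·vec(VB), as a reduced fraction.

Set V = (0, 0), K = (1, 0), B = (0, 1); any affine frame gives the same invariant.
1. T lies on line KB with KT:TB = -5:4 ⇒ T = (-4, 5)
2. A is the centroid of triangle TKV ⇒ A = (-1, 5/3)
3. R is the midpoint of BV ⇒ R = (0, 1/2)
4. Z lies on line VT with VZ:ZT = 1:2 ⇒ Z = (-4/3, 5/3)
5. G lies on line BZ with BG:GZ = 3:5 ⇒ G = (-1/2, 5/4)
through A parallel to GR: direction (1/2, -3/4); meets VB at L = (0, 1/6)
L = V + t·(B−V) with t = 1/6

t = 1/6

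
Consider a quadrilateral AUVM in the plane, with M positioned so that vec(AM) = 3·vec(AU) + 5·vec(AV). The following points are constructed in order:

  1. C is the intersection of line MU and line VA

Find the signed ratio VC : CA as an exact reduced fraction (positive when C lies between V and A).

VC:CA = -7/5

Assign A = (0, 0), U = (1, 0), V = (0, 1), M = (3, 5) — the answer is frame-independent, so this choice is without loss of generality.
1. C is the intersection of line MU and line VA ⇒ C = (0, -5/2)
C = V + t·(A−V) with t = 7/2, so VC:CA = t:(1−t) = 7/2:-5/2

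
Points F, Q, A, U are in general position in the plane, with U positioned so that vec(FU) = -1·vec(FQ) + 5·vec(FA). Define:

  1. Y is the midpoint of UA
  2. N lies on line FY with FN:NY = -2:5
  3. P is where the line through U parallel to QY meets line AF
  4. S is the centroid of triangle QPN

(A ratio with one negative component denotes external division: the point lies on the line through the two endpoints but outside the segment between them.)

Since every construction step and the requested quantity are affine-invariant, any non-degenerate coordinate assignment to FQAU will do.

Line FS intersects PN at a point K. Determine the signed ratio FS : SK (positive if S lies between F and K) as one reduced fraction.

FS:SK = -7/4

Choose coordinates F = (0, 0), Q = (1, 0), A = (0, 1), U = (-1, 5).
1. Y is the midpoint of UA ⇒ Y = (-1/2, 3)
2. N lies on line FY with FN:NY = -2:5 ⇒ N = (1/3, -2)
3. P is where the line through U parallel to QY meets line AF ⇒ P = (0, 3)
4. S is the centroid of triangle QPN ⇒ S = (4/9, 1/3)
line FS meets PN at K = (4/21, 1/7)
S = F + t·(K−F) with t = 7/3, so FS:SK = 7/3:-4/3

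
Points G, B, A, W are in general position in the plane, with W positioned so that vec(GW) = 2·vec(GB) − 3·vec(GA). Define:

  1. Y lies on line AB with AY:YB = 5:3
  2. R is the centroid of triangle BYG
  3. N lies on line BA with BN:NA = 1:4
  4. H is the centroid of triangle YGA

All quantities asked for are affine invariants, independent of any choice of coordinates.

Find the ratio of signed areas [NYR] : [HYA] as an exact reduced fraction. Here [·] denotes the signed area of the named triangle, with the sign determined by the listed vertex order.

[NYR]:[HYA] = 7/25

Work in coordinates with G = (0, 0), B = (1, 0), A = (0, 1), W = (2, -3).
1. Y lies on line AB with AY:YB = 5:3 ⇒ Y = (5/8, 3/8)
2. R is the centroid of triangle BYG ⇒ R = (13/24, 1/8)
3. N lies on line BA with BN:NA = 1:4 ⇒ N = (4/5, 1/5)
4. H is the centroid of triangle YGA ⇒ H = (5/24, 11/24)
2·[NYR] = 7/120, 2·[HYA] = 5/24
[NYR]:[HYA] = 7/120:5/24 = 7/25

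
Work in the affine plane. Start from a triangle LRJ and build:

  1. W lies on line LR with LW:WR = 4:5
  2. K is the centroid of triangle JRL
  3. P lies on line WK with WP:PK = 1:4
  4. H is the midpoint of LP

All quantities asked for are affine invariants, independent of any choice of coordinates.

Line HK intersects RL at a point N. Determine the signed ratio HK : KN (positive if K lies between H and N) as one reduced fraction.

Choose coordinates L = (0, 0), R = (1, 0), J = (0, 1).
1. W lies on line LR with LW:WR = 4:5 ⇒ W = (4/9, 0)
2. K is the centroid of triangle JRL ⇒ K = (1/3, 1/3)
3. P lies on line WK with WP:PK = 1:4 ⇒ P = (19/45, 1/15)
4. H is the midpoint of LP ⇒ H = (19/90, 1/30)
line HK meets RL at N = (16/81, 0)
K = H + t·(N−H) with t = -9, so HK:KN = -9:10

HK:KN = -9/10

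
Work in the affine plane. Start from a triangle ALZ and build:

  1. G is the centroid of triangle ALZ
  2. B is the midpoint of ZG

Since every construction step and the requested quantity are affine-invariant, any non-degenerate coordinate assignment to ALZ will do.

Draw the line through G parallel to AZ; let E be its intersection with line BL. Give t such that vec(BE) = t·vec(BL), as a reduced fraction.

Choose coordinates A = (0, 0), L = (1, 0), Z = (0, 1).
1. G is the centroid of triangle ALZ ⇒ G = (1/3, 1/3)
2. B is the midpoint of ZG ⇒ B = (1/6, 2/3)
through G parallel to AZ: direction (0, 1); meets BL at E = (1/3, 8/15)
E = B + t·(L−B) with t = 1/5

t = 1/5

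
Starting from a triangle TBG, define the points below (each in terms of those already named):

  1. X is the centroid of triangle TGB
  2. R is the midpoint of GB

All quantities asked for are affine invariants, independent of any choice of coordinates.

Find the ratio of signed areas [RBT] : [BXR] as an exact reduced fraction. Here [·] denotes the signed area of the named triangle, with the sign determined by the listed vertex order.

[RBT]:[BXR] = 3

Set T = (0, 0), B = (1, 0), G = (0, 1); any affine frame gives the same invariant.
1. X is the centroid of triangle TGB ⇒ X = (1/3, 1/3)
2. R is the midpoint of GB ⇒ R = (1/2, 1/2)
2·[RBT] = -1/2, 2·[BXR] = -1/6
[RBT]:[BXR] = -1/2:-1/6 = 3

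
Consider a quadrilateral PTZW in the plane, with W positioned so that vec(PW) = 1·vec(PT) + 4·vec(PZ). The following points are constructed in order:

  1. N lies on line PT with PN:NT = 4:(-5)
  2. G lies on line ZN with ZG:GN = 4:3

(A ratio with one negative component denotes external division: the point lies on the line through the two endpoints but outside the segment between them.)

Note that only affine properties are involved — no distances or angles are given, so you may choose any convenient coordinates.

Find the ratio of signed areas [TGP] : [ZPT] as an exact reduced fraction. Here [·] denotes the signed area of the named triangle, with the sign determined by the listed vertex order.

[TGP]:[ZPT] = 3/7

Work in coordinates with P = (0, 0), T = (1, 0), Z = (0, 1), W = (1, 4).
1. N lies on line PT with PN:NT = 4:(-5) ⇒ N = (-4, 0)
2. G lies on line ZN with ZG:GN = 4:3 ⇒ G = (-16/7, 3/7)
2·[TGP] = 3/7, 2·[ZPT] = 1
[TGP]:[ZPT] = 3/7:1 = 3/7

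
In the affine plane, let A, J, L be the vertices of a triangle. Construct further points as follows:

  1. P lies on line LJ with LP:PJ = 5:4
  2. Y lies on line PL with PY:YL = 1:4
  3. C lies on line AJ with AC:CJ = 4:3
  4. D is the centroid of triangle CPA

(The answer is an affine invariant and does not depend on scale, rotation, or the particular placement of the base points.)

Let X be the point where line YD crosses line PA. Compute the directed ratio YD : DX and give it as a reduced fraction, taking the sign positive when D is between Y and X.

Choose coordinates A = (0, 0), J = (1, 0), L = (0, 1).
1. P lies on line LJ with LP:PJ = 5:4 ⇒ P = (5/9, 4/9)
2. Y lies on line PL with PY:YL = 1:4 ⇒ Y = (4/9, 5/9)
3. C lies on line AJ with AC:CJ = 4:3 ⇒ C = (4/7, 0)
4. D is the centroid of triangle CPA ⇒ D = (71/189, 4/27)
line YD meets PA at X = (15/37, 12/37)
D = Y + t·(X−Y) with t = 37/21, so YD:DX = 37/21:-16/21

YD:DX = -37/16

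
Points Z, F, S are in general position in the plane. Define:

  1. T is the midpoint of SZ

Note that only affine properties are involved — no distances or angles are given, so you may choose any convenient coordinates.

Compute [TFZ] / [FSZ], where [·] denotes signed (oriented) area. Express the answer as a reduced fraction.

[TFZ]:[FSZ] = -1/2

Set Z = (0, 0), F = (1, 0), S = (0, 1); any affine frame gives the same invariant.
1. T is the midpoint of SZ ⇒ T = (0, 1/2)
2·[TFZ] = -1/2, 2·[FSZ] = 1
[TFZ]:[FSZ] = -1/2:1 = -1/2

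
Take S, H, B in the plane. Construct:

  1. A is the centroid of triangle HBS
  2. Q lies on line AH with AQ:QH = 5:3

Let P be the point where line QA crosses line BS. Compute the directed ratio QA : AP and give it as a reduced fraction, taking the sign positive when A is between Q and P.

Assign S = (0, 0), H = (1, 0), B = (0, 1) — the answer is frame-independent, so this choice is without loss of generality.
1. A is the centroid of triangle HBS ⇒ A = (1/3, 1/3)
2. Q lies on line AH with AQ:QH = 5:3 ⇒ Q = (3/4, 1/8)
line QA meets BS at P = (0, 1/2)
A = Q + t·(P−Q) with t = 5/9, so QA:AP = 5/9:4/9

QA:AP = 5/4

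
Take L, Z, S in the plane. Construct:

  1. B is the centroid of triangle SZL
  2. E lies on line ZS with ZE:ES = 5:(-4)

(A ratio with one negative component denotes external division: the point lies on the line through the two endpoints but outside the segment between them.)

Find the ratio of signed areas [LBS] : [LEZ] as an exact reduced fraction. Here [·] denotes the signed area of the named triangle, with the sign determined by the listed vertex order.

[LBS]:[LEZ] = -1/15

Assign L = (0, 0), Z = (1, 0), S = (0, 1) — the answer is frame-independent, so this choice is without loss of generality.
1. B is the centroid of triangle SZL ⇒ B = (1/3, 1/3)
2. E lies on line ZS with ZE:ES = 5:(-4) ⇒ E = (-4, 5)
2·[LBS] = 1/3, 2·[LEZ] = -5
[LBS]:[LEZ] = 1/3:-5 = -1/15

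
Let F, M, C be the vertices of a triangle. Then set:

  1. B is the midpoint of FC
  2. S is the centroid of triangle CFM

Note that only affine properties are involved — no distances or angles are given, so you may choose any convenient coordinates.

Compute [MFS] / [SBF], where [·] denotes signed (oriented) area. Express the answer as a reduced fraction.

[MFS]:[SBF] = -2

Choose coordinates F = (0, 0), M = (1, 0), C = (0, 1).
1. B is the midpoint of FC ⇒ B = (0, 1/2)
2. S is the centroid of triangle CFM ⇒ S = (1/3, 1/3)
2·[MFS] = -1/3, 2·[SBF] = 1/6
[MFS]:[SBF] = -1/3:1/6 = -2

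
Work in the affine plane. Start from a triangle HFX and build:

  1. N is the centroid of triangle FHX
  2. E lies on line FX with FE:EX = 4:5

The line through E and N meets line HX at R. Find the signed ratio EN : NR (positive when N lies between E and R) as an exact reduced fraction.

EN:NR = 2/3

Choose coordinates H = (0, 0), F = (1, 0), X = (0, 1).
1. N is the centroid of triangle FHX ⇒ N = (1/3, 1/3)
2. E lies on line FX with FE:EX = 4:5 ⇒ E = (5/9, 4/9)
line EN meets HX at R = (0, 1/6)
N = E + t·(R−E) with t = 2/5, so EN:NR = 2/5:3/5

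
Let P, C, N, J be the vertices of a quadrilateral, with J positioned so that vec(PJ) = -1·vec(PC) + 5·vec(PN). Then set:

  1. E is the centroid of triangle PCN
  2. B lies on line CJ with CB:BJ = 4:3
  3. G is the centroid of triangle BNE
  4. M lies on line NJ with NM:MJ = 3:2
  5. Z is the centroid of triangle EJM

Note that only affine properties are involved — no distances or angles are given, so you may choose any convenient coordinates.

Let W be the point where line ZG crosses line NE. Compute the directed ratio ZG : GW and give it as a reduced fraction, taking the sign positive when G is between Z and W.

Assign P = (0, 0), C = (1, 0), N = (0, 1), J = (-1, 5) — the answer is frame-independent, so this choice is without loss of generality.
1. E is the centroid of triangle PCN ⇒ E = (1/3, 1/3)
2. B lies on line CJ with CB:BJ = 4:3 ⇒ B = (-1/7, 20/7)
3. G is the centroid of triangle BNE ⇒ G = (4/63, 88/63)
4. M lies on line NJ with NM:MJ = 3:2 ⇒ M = (-3/5, 17/5)
5. Z is the centroid of triangle EJM ⇒ Z = (-19/45, 131/45)
line ZG meets NE at W = (91/171, -11/171)
G = Z + t·(W−Z) with t = 57/112, so ZG:GW = 57/112:55/112

ZG:GW = 57/55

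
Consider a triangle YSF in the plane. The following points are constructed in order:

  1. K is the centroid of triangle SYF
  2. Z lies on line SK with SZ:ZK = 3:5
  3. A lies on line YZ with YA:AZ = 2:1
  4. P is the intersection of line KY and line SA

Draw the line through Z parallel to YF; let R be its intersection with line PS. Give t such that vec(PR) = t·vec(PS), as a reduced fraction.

t = 17/24

Work in coordinates with Y = (0, 0), S = (1, 0), F = (0, 1).
1. K is the centroid of triangle SYF ⇒ K = (1/3, 1/3)
2. Z lies on line SK with SZ:ZK = 3:5 ⇒ Z = (3/4, 1/8)
3. A lies on line YZ with YA:AZ = 2:1 ⇒ A = (1/2, 1/12)
4. P is the intersection of line KY and line SA ⇒ P = (1/7, 1/7)
through Z parallel to YF: direction (0, 1); meets PS at R = (3/4, 1/24)
R = P + t·(S−P) with t = 17/24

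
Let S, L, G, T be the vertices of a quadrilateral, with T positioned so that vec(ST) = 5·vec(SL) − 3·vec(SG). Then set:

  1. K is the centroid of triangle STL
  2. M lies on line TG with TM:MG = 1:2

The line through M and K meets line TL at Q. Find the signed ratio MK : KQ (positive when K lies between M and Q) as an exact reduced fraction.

MK:KQ = -4/3

Assign S = (0, 0), L = (1, 0), G = (0, 1), T = (5, -3) — the answer is frame-independent, so this choice is without loss of generality.
1. K is the centroid of triangle STL ⇒ K = (2, -1)
2. M lies on line TG with TM:MG = 1:2 ⇒ M = (10/3, -5/3)
line MK meets TL at Q = (3, -3/2)
K = M + t·(Q−M) with t = 4, so MK:KQ = 4:-3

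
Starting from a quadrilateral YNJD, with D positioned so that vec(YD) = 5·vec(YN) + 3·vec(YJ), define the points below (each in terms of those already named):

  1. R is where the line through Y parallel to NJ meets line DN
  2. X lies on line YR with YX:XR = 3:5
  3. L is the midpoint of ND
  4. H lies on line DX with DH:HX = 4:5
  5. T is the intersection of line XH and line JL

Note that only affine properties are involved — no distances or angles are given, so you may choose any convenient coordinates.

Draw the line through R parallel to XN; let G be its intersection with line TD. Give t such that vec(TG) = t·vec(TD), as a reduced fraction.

Choose coordinates Y = (0, 0), N = (1, 0), J = (0, 1), D = (5, 3).
1. R is where the line through Y parallel to NJ meets line DN ⇒ R = (3/7, -3/7)
2. X lies on line YR with YX:XR = 3:5 ⇒ X = (9/56, -9/56)
3. L is the midpoint of ND ⇒ L = (3, 3/2)
4. H lies on line DX with DH:HX = 4:5 ⇒ H = (359/126, 67/42)
5. T is the intersection of line XH and line JL ⇒ T = (294/113, 162/113)
through R parallel to XN: direction (47/56, 9/56); meets TD at G = (-26/49, -30/49)
G = T + t·(D−T) with t = -64/49

t = -64/49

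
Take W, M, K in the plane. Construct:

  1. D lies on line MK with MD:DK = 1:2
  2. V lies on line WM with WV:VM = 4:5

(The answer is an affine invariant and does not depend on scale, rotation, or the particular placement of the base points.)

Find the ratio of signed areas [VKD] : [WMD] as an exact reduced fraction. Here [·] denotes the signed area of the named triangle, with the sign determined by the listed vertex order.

[VKD]:[WMD] = -10/9

Assign W = (0, 0), M = (1, 0), K = (0, 1) — the answer is frame-independent, so this choice is without loss of generality.
1. D lies on line MK with MD:DK = 1:2 ⇒ D = (2/3, 1/3)
2. V lies on line WM with WV:VM = 4:5 ⇒ V = (4/9, 0)
2·[VKD] = -10/27, 2·[WMD] = 1/3
[VKD]:[WMD] = -10/27:1/3 = -10/9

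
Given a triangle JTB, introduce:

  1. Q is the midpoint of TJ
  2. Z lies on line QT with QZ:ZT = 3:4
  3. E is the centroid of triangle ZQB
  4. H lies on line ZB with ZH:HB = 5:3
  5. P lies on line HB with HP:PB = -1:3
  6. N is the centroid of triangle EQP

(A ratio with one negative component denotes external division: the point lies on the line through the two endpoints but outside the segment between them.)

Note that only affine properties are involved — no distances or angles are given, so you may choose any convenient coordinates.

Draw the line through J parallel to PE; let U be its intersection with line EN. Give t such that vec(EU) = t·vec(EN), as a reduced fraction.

Assign J = (0, 0), T = (1, 0), B = (0, 1) — the answer is frame-independent, so this choice is without loss of generality.
1. Q is the midpoint of TJ ⇒ Q = (1/2, 0)
2. Z lies on line QT with QZ:ZT = 3:4 ⇒ Z = (5/7, 0)
3. E is the centroid of triangle ZQB ⇒ E = (17/42, 1/3)
4. H lies on line ZB with ZH:HB = 5:3 ⇒ H = (15/56, 5/8)
5. P lies on line HB with HP:PB = -1:3 ⇒ P = (45/112, 7/16)
6. N is the centroid of triangle EQP ⇒ N = (439/1008, 37/144)
through J parallel to PE: direction (1/336, -5/48); meets EN at U = (-83/2016, 415/288)
U = E + t·(N−E) with t = -29/2

t = -29/2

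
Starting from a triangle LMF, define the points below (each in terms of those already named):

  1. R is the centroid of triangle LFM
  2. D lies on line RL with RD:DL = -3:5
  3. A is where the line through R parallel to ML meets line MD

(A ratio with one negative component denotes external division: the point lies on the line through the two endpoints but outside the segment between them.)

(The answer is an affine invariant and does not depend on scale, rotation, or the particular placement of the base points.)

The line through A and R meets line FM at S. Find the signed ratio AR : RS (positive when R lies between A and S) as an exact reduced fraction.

Assign L = (0, 0), M = (1, 0), F = (0, 1) — the answer is frame-independent, so this choice is without loss of generality.
1. R is the centroid of triangle LFM ⇒ R = (1/3, 1/3)
2. D lies on line RL with RD:DL = -3:5 ⇒ D = (5/6, 5/6)
3. A is where the line through R parallel to ML meets line MD ⇒ A = (14/15, 1/3)
line AR meets FM at S = (2/3, 1/3)
R = A + t·(S−A) with t = 9/4, so AR:RS = 9/4:-5/4

AR:RS = -9/5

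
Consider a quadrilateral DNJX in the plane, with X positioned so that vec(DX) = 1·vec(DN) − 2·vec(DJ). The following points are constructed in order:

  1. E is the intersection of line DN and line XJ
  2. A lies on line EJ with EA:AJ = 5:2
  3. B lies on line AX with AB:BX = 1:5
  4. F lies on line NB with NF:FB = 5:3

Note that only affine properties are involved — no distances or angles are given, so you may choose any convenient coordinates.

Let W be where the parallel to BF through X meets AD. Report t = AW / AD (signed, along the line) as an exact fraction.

Assign D = (0, 0), N = (1, 0), J = (0, 1), X = (1, -2) — the answer is frame-independent, so this choice is without loss of generality.
1. E is the intersection of line DN and line XJ ⇒ E = (1/3, 0)
2. A lies on line EJ with EA:AJ = 5:2 ⇒ A = (2/21, 5/7)
3. B lies on line AX with AB:BX = 1:5 ⇒ B = (31/126, 11/42)
4. F lies on line NB with NF:FB = 5:3 ⇒ F = (533/1008, 55/336)
through X parallel to BF: direction (95/336, -11/112); meets AD at W = (-314/1491, -785/497)
W = A + t·(D−A) with t = 228/71

t = 228/71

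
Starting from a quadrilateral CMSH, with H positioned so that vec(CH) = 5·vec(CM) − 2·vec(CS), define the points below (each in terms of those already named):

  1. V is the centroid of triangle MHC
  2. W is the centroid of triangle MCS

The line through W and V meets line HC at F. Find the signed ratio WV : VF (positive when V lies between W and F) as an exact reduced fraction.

WV:VF = 5/2

Set C = (0, 0), M = (1, 0), S = (0, 1), H = (5, -2); any affine frame gives the same invariant.
1. V is the centroid of triangle MHC ⇒ V = (2, -2/3)
2. W is the centroid of triangle MCS ⇒ W = (1/3, 1/3)
line WV meets HC at F = (8/3, -16/15)
V = W + t·(F−W) with t = 5/7, so WV:VF = 5/7:2/7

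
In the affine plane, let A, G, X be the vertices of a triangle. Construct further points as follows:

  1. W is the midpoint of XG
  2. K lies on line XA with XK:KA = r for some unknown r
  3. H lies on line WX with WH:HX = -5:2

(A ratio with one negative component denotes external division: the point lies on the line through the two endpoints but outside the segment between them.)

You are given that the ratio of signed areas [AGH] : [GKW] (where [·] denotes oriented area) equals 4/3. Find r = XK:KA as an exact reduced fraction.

Choose coordinates A = (0, 0), G = (1, 0), X = (0, 1).
1. W is the midpoint of XG ⇒ W = (1/2, 1/2)
2. With XK:KA = r, write λ = r/(r+1) so K = X + λ·(A−X); K is affine-linear in λ
3. H lies on line WX with WH:HX = -5:2 ⇒ H = (-1/3, 4/3)
Every point depending on K is an affine combination of K and λ-independent points, so each such coordinate is linear in λ; the λ² term in each signed area is a multiple of (A−X)×(A−X) = 0, so 2·[AGH] and 2·[GKW] are each linear in λ. Evaluating at λ=0 and λ=1:
  2·[AGH] = 4/3,   2·[GKW] = -1/2·λ
So [AGH]:[GKW] = (4/3) / (-1/2·λ). Setting this equal to 4/3:
  4/3 = 4/3·(-1/2·λ)  ⇒  λ = -2
Then r = λ/(1−λ) = (-2)/(3) = -2/3. Check: with r = -2/3, K = (0, 3) and [AGH]:[GKW] = 4/3 as required.

r = -2/3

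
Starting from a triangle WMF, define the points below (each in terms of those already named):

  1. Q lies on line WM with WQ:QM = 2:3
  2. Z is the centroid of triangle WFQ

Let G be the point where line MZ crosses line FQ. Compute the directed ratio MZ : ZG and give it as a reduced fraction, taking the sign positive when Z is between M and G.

Assign W = (0, 0), M = (1, 0), F = (0, 1) — the answer is frame-independent, so this choice is without loss of generality.
1. Q lies on line WM with WQ:QM = 2:3 ⇒ Q = (2/5, 0)
2. Z is the centroid of triangle WFQ ⇒ Z = (2/15, 1/3)
line MZ meets FQ at G = (16/55, 3/11)
Z = M + t·(G−M) with t = 11/9, so MZ:ZG = 11/9:-2/9

MZ:ZG = -11/2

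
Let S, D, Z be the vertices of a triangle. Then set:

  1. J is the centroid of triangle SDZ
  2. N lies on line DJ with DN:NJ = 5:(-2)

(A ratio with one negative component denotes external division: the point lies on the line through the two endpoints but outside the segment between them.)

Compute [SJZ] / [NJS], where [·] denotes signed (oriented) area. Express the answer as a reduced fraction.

[SJZ]:[NJS] = -3/2

Work in coordinates with S = (0, 0), D = (1, 0), Z = (0, 1).
1. J is the centroid of triangle SDZ ⇒ J = (1/3, 1/3)
2. N lies on line DJ with DN:NJ = 5:(-2) ⇒ N = (-1/9, 5/9)
2·[SJZ] = 1/3, 2·[NJS] = -2/9
[SJZ]:[NJS] = 1/3:-2/9 = -3/2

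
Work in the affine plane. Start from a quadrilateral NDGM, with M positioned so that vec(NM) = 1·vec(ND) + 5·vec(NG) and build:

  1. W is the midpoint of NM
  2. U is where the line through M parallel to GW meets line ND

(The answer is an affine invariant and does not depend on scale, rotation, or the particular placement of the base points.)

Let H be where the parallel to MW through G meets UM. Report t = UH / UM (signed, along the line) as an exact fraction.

Set N = (0, 0), D = (1, 0), G = (0, 1), M = (1, 5); any affine frame gives the same invariant.
1. W is the midpoint of NM ⇒ W = (1/2, 5/2)
2. U is where the line through M parallel to GW meets line ND ⇒ U = (-2/3, 0)
through G parallel to MW: direction (-1/2, -5/2); meets UM at H = (1/2, 7/2)
H = U + t·(M−U) with t = 7/10

t = 7/10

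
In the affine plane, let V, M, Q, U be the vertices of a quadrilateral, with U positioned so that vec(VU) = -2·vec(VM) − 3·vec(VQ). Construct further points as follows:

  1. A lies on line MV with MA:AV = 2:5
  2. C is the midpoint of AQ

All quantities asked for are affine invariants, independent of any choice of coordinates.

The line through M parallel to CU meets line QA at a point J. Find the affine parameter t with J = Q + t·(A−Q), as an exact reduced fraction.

t = 41/34

Set V = (0, 0), M = (1, 0), Q = (0, 1), U = (-2, -3); any affine frame gives the same invariant.
1. A lies on line MV with MA:AV = 2:5 ⇒ A = (5/7, 0)
2. C is the midpoint of AQ ⇒ C = (5/14, 1/2)
through M parallel to CU: direction (-33/14, -7/2); meets QA at J = (205/238, -7/34)
J = Q + t·(A−Q) with t = 41/34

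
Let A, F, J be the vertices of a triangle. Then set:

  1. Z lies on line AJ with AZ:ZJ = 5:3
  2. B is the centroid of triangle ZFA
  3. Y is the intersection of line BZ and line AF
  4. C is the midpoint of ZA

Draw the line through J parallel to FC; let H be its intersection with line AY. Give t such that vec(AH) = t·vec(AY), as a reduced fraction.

t = 32/5

Work in coordinates with A = (0, 0), F = (1, 0), J = (0, 1).
1. Z lies on line AJ with AZ:ZJ = 5:3 ⇒ Z = (0, 5/8)
2. B is the centroid of triangle ZFA ⇒ B = (1/3, 5/24)
3. Y is the intersection of line BZ and line AF ⇒ Y = (1/2, 0)
4. C is the midpoint of ZA ⇒ C = (0, 5/16)
through J parallel to FC: direction (-1, 5/16); meets AY at H = (16/5, 0)
H = A + t·(Y−A) with t = 32/5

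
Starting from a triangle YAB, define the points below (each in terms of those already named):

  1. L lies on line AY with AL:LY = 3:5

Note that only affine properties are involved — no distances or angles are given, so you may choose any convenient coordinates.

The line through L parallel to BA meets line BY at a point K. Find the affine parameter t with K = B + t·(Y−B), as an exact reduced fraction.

t = 3/8

Work in coordinates with Y = (0, 0), A = (1, 0), B = (0, 1).
1. L lies on line AY with AL:LY = 3:5 ⇒ L = (5/8, 0)
through L parallel to BA: direction (1, -1); meets BY at K = (0, 5/8)
K = B + t·(Y−B) with t = 3/8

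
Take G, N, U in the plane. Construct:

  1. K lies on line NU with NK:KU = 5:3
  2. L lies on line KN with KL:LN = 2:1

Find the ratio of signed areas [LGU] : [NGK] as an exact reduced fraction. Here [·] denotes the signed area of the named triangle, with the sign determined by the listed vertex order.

[LGU]:[NGK] = 19/15

Assign G = (0, 0), N = (1, 0), U = (0, 1) — the answer is frame-independent, so this choice is without loss of generality.
1. K lies on line NU with NK:KU = 5:3 ⇒ K = (3/8, 5/8)
2. L lies on line KN with KL:LN = 2:1 ⇒ L = (19/24, 5/24)
2·[LGU] = -19/24, 2·[NGK] = -5/8
[LGU]:[NGK] = -19/24:-5/8 = 19/15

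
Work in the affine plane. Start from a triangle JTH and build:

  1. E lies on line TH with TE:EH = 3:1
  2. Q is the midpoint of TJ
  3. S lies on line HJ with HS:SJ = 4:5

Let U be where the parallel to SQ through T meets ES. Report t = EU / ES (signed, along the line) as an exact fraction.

Set J = (0, 0), T = (1, 0), H = (0, 1); any affine frame gives the same invariant.
1. E lies on line TH with TE:EH = 3:1 ⇒ E = (1/4, 3/4)
2. Q is the midpoint of TJ ⇒ Q = (1/2, 0)
3. S lies on line HJ with HS:SJ = 4:5 ⇒ S = (0, 5/9)
through T parallel to SQ: direction (1/2, -5/9); meets ES at U = (5/17, 40/51)
U = E + t·(S−E) with t = -3/17

t = -3/17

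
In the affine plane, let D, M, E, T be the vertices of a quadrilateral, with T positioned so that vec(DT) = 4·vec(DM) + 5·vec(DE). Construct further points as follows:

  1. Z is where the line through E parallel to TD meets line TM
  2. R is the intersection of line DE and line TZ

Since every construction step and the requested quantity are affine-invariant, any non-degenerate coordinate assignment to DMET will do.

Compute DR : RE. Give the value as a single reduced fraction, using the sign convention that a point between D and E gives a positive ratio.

Work in coordinates with D = (0, 0), M = (1, 0), E = (0, 1), T = (4, 5).
1. Z is where the line through E parallel to TD meets line TM ⇒ Z = (32/5, 9)
2. R is the intersection of line DE and line TZ ⇒ R = (0, -5/3)
R = D + t·(E−D) with t = -5/3, so DR:RE = t:(1−t) = -5/3:8/3

DR:RE = -5/8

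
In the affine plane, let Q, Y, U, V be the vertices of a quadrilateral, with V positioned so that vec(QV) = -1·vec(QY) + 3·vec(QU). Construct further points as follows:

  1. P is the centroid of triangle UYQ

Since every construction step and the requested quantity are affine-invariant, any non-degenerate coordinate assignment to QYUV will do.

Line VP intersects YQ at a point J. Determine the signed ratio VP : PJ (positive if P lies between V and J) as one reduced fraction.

Assign Q = (0, 0), Y = (1, 0), U = (0, 1), V = (-1, 3) — the answer is frame-independent, so this choice is without loss of generality.
1. P is the centroid of triangle UYQ ⇒ P = (1/3, 1/3)
line VP meets YQ at J = (1/2, 0)
P = V + t·(J−V) with t = 8/9, so VP:PJ = 8/9:1/9

VP:PJ = 8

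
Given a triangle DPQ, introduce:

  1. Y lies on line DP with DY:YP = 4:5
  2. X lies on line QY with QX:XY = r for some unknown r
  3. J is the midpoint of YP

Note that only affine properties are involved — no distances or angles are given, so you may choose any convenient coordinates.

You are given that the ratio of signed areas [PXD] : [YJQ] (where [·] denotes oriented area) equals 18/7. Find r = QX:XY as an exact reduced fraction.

r = 2/5

Assign D = (0, 0), P = (1, 0), Q = (0, 1) — the answer is frame-independent, so this choice is without loss of generality.
1. Y lies on line DP with DY:YP = 4:5 ⇒ Y = (4/9, 0)
2. With QX:XY = r, write λ = r/(r+1) so X = Q + λ·(Y−Q); X is affine-linear in λ
3. J is the midpoint of YP ⇒ J = (13/18, 0)
Every point depending on X is an affine combination of X and λ-independent points, so each such coordinate is linear in λ; the λ² term in each signed area is a multiple of (Y−Q)×(Y−Q) = 0, so 2·[PXD] and 2·[YJQ] are each linear in λ. Evaluating at λ=0 and λ=1:
  2·[PXD] = −λ + 1,   2·[YJQ] = 5/18
So [PXD]:[YJQ] = (−λ + 1) / (5/18). Setting this equal to 18/7:
  −λ + 1 = 18/7·(5/18)  ⇒  λ = 2/7
Then r = λ/(1−λ) = (2/7)/(5/7) = 2/5. Check: with r = 2/5, X = (8/63, 5/7) and [PXD]:[YJQ] = 18/7 as required.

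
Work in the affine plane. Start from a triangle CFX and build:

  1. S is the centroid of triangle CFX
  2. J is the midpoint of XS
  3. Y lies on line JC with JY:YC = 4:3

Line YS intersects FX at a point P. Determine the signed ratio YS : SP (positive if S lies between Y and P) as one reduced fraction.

YS:SP = 13/14

Work in coordinates with C = (0, 0), F = (1, 0), X = (0, 1).
1. S is the centroid of triangle CFX ⇒ S = (1/3, 1/3)
2. J is the midpoint of XS ⇒ J = (1/6, 2/3)
3. Y lies on line JC with JY:YC = 4:3 ⇒ Y = (1/14, 2/7)
line YS meets FX at P = (8/13, 5/13)
S = Y + t·(P−Y) with t = 13/27, so YS:SP = 13/27:14/27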